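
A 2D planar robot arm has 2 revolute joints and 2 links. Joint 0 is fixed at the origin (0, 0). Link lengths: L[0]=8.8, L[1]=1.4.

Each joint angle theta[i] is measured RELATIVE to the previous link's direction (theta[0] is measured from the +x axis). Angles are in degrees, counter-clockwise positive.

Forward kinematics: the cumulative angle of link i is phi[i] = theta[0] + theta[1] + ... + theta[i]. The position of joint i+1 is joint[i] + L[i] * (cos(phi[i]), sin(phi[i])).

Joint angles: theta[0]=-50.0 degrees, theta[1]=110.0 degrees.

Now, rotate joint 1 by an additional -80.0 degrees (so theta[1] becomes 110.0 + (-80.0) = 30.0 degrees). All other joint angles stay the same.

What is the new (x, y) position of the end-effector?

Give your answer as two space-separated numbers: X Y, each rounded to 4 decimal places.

Answer: 6.9721 -7.2200

Derivation:
joint[0] = (0.0000, 0.0000)  (base)
link 0: phi[0] = -50 = -50 deg
  cos(-50 deg) = 0.6428, sin(-50 deg) = -0.7660
  joint[1] = (0.0000, 0.0000) + 8.8 * (0.6428, -0.7660) = (0.0000 + 5.6565, 0.0000 + -6.7412) = (5.6565, -6.7412)
link 1: phi[1] = -50 + 30 = -20 deg
  cos(-20 deg) = 0.9397, sin(-20 deg) = -0.3420
  joint[2] = (5.6565, -6.7412) + 1.4 * (0.9397, -0.3420) = (5.6565 + 1.3156, -6.7412 + -0.4788) = (6.9721, -7.2200)
End effector: (6.9721, -7.2200)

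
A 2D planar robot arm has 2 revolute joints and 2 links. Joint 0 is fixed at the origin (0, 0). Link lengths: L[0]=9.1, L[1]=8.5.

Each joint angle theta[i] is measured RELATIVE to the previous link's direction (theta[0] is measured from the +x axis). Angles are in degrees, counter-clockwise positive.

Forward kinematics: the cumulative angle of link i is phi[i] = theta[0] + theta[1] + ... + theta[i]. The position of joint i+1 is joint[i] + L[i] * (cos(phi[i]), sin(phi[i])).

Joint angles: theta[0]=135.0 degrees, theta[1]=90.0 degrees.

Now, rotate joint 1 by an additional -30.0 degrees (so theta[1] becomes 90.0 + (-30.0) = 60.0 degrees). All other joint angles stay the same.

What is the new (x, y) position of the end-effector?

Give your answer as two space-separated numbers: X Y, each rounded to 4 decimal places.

Answer: -14.6450 4.2347

Derivation:
joint[0] = (0.0000, 0.0000)  (base)
link 0: phi[0] = 135 = 135 deg
  cos(135 deg) = -0.7071, sin(135 deg) = 0.7071
  joint[1] = (0.0000, 0.0000) + 9.1 * (-0.7071, 0.7071) = (0.0000 + -6.4347, 0.0000 + 6.4347) = (-6.4347, 6.4347)
link 1: phi[1] = 135 + 60 = 195 deg
  cos(195 deg) = -0.9659, sin(195 deg) = -0.2588
  joint[2] = (-6.4347, 6.4347) + 8.5 * (-0.9659, -0.2588) = (-6.4347 + -8.2104, 6.4347 + -2.2000) = (-14.6450, 4.2347)
End effector: (-14.6450, 4.2347)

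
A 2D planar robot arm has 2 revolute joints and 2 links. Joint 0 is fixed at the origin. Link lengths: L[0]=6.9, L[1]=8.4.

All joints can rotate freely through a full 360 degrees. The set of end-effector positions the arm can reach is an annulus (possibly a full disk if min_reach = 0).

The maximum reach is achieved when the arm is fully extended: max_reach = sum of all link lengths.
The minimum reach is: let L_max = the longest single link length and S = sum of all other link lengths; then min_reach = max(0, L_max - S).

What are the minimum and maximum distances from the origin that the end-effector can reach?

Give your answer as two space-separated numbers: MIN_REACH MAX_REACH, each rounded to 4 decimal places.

Link lengths: [6.9, 8.4]
max_reach = 6.9 + 8.4 = 15.3
L_max = max([6.9, 8.4]) = 8.4
S (sum of others) = 15.3 - 8.4 = 6.9
min_reach = max(0, 8.4 - 6.9) = max(0, 1.5) = 1.5

Answer: 1.5000 15.3000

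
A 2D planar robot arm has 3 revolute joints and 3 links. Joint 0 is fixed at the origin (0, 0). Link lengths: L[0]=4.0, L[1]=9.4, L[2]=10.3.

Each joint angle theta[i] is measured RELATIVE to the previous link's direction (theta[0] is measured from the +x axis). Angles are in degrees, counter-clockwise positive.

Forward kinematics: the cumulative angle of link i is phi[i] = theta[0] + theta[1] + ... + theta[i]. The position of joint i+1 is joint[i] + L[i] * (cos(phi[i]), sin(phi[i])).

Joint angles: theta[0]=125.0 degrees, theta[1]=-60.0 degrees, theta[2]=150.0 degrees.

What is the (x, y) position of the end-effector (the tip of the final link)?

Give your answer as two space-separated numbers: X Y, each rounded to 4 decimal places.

joint[0] = (0.0000, 0.0000)  (base)
link 0: phi[0] = 125 = 125 deg
  cos(125 deg) = -0.5736, sin(125 deg) = 0.8192
  joint[1] = (0.0000, 0.0000) + 4 * (-0.5736, 0.8192) = (0.0000 + -2.2943, 0.0000 + 3.2766) = (-2.2943, 3.2766)
link 1: phi[1] = 125 + -60 = 65 deg
  cos(65 deg) = 0.4226, sin(65 deg) = 0.9063
  joint[2] = (-2.2943, 3.2766) + 9.4 * (0.4226, 0.9063) = (-2.2943 + 3.9726, 3.2766 + 8.5193) = (1.6783, 11.7959)
link 2: phi[2] = 125 + -60 + 150 = 215 deg
  cos(215 deg) = -0.8192, sin(215 deg) = -0.5736
  joint[3] = (1.6783, 11.7959) + 10.3 * (-0.8192, -0.5736) = (1.6783 + -8.4373, 11.7959 + -5.9078) = (-6.7590, 5.8881)
End effector: (-6.7590, 5.8881)

Answer: -6.7590 5.8881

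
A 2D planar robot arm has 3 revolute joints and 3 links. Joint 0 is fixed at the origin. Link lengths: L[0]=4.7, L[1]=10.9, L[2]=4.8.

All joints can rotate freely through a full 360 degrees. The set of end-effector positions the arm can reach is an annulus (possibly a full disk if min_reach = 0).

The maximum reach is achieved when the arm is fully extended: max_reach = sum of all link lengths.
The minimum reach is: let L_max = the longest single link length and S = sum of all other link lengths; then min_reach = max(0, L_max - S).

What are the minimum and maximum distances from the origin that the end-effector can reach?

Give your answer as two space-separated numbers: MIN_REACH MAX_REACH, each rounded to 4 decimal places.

Answer: 1.4000 20.4000

Derivation:
Link lengths: [4.7, 10.9, 4.8]
max_reach = 4.7 + 10.9 + 4.8 = 20.4
L_max = max([4.7, 10.9, 4.8]) = 10.9
S (sum of others) = 20.4 - 10.9 = 9.5
min_reach = max(0, 10.9 - 9.5) = max(0, 1.4) = 1.4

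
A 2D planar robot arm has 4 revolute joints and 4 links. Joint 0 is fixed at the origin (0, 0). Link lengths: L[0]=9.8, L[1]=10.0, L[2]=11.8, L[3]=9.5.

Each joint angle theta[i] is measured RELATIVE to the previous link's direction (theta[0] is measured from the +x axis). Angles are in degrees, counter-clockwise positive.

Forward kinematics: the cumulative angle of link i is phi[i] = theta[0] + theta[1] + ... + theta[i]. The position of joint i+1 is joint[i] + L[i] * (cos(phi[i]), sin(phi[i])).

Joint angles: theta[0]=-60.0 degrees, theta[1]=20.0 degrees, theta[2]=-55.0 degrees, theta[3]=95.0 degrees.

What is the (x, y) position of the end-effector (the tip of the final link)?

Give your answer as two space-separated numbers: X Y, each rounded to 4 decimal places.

Answer: 21.0320 -26.6700

Derivation:
joint[0] = (0.0000, 0.0000)  (base)
link 0: phi[0] = -60 = -60 deg
  cos(-60 deg) = 0.5000, sin(-60 deg) = -0.8660
  joint[1] = (0.0000, 0.0000) + 9.8 * (0.5000, -0.8660) = (0.0000 + 4.9000, 0.0000 + -8.4870) = (4.9000, -8.4870)
link 1: phi[1] = -60 + 20 = -40 deg
  cos(-40 deg) = 0.7660, sin(-40 deg) = -0.6428
  joint[2] = (4.9000, -8.4870) + 10 * (0.7660, -0.6428) = (4.9000 + 7.6604, -8.4870 + -6.4279) = (12.5604, -14.9149)
link 2: phi[2] = -60 + 20 + -55 = -95 deg
  cos(-95 deg) = -0.0872, sin(-95 deg) = -0.9962
  joint[3] = (12.5604, -14.9149) + 11.8 * (-0.0872, -0.9962) = (12.5604 + -1.0284, -14.9149 + -11.7551) = (11.5320, -26.6700)
link 3: phi[3] = -60 + 20 + -55 + 95 = 0 deg
  cos(0 deg) = 1.0000, sin(0 deg) = 0.0000
  joint[4] = (11.5320, -26.6700) + 9.5 * (1.0000, 0.0000) = (11.5320 + 9.5000, -26.6700 + 0.0000) = (21.0320, -26.6700)
End effector: (21.0320, -26.6700)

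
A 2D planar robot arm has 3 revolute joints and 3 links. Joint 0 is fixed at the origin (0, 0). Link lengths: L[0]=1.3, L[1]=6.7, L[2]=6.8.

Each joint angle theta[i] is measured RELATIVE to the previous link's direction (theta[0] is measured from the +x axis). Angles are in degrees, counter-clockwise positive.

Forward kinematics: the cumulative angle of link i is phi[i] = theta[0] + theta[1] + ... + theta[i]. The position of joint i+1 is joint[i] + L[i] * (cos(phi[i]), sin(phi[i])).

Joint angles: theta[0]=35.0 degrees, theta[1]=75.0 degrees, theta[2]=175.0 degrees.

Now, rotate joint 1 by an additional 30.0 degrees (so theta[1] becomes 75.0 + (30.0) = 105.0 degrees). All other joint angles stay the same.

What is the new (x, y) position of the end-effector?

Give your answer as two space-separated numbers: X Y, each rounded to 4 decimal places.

joint[0] = (0.0000, 0.0000)  (base)
link 0: phi[0] = 35 = 35 deg
  cos(35 deg) = 0.8192, sin(35 deg) = 0.5736
  joint[1] = (0.0000, 0.0000) + 1.3 * (0.8192, 0.5736) = (0.0000 + 1.0649, 0.0000 + 0.7456) = (1.0649, 0.7456)
link 1: phi[1] = 35 + 105 = 140 deg
  cos(140 deg) = -0.7660, sin(140 deg) = 0.6428
  joint[2] = (1.0649, 0.7456) + 6.7 * (-0.7660, 0.6428) = (1.0649 + -5.1325, 0.7456 + 4.3067) = (-4.0676, 5.0523)
link 2: phi[2] = 35 + 105 + 175 = 315 deg
  cos(315 deg) = 0.7071, sin(315 deg) = -0.7071
  joint[3] = (-4.0676, 5.0523) + 6.8 * (0.7071, -0.7071) = (-4.0676 + 4.8083, 5.0523 + -4.8083) = (0.7407, 0.2440)
End effector: (0.7407, 0.2440)

Answer: 0.7407 0.2440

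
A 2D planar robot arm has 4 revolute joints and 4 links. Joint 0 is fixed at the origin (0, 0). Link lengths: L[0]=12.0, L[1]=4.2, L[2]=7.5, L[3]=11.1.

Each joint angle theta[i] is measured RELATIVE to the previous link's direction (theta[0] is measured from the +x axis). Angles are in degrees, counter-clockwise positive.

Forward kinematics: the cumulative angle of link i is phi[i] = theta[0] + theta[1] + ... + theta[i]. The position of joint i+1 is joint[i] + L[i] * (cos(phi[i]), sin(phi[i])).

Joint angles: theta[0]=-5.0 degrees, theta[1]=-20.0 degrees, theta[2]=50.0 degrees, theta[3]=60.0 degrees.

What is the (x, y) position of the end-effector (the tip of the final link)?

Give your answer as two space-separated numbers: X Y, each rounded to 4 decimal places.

joint[0] = (0.0000, 0.0000)  (base)
link 0: phi[0] = -5 = -5 deg
  cos(-5 deg) = 0.9962, sin(-5 deg) = -0.0872
  joint[1] = (0.0000, 0.0000) + 12 * (0.9962, -0.0872) = (0.0000 + 11.9543, 0.0000 + -1.0459) = (11.9543, -1.0459)
link 1: phi[1] = -5 + -20 = -25 deg
  cos(-25 deg) = 0.9063, sin(-25 deg) = -0.4226
  joint[2] = (11.9543, -1.0459) + 4.2 * (0.9063, -0.4226) = (11.9543 + 3.8065, -1.0459 + -1.7750) = (15.7608, -2.8209)
link 2: phi[2] = -5 + -20 + 50 = 25 deg
  cos(25 deg) = 0.9063, sin(25 deg) = 0.4226
  joint[3] = (15.7608, -2.8209) + 7.5 * (0.9063, 0.4226) = (15.7608 + 6.7973, -2.8209 + 3.1696) = (22.5581, 0.3488)
link 3: phi[3] = -5 + -20 + 50 + 60 = 85 deg
  cos(85 deg) = 0.0872, sin(85 deg) = 0.9962
  joint[4] = (22.5581, 0.3488) + 11.1 * (0.0872, 0.9962) = (22.5581 + 0.9674, 0.3488 + 11.0578) = (23.5256, 11.4065)
End effector: (23.5256, 11.4065)

Answer: 23.5256 11.4065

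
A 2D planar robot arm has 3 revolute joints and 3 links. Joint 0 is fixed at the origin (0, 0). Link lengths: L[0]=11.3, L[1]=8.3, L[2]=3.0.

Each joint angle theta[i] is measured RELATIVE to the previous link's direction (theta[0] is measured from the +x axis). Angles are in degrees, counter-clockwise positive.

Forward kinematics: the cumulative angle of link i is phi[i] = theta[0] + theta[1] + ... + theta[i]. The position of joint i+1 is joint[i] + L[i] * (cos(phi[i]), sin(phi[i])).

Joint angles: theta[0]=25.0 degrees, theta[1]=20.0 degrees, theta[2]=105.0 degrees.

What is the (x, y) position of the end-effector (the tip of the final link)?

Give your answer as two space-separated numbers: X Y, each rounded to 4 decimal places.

Answer: 13.5122 12.1446

Derivation:
joint[0] = (0.0000, 0.0000)  (base)
link 0: phi[0] = 25 = 25 deg
  cos(25 deg) = 0.9063, sin(25 deg) = 0.4226
  joint[1] = (0.0000, 0.0000) + 11.3 * (0.9063, 0.4226) = (0.0000 + 10.2413, 0.0000 + 4.7756) = (10.2413, 4.7756)
link 1: phi[1] = 25 + 20 = 45 deg
  cos(45 deg) = 0.7071, sin(45 deg) = 0.7071
  joint[2] = (10.2413, 4.7756) + 8.3 * (0.7071, 0.7071) = (10.2413 + 5.8690, 4.7756 + 5.8690) = (16.1103, 10.6446)
link 2: phi[2] = 25 + 20 + 105 = 150 deg
  cos(150 deg) = -0.8660, sin(150 deg) = 0.5000
  joint[3] = (16.1103, 10.6446) + 3 * (-0.8660, 0.5000) = (16.1103 + -2.5981, 10.6446 + 1.5000) = (13.5122, 12.1446)
End effector: (13.5122, 12.1446)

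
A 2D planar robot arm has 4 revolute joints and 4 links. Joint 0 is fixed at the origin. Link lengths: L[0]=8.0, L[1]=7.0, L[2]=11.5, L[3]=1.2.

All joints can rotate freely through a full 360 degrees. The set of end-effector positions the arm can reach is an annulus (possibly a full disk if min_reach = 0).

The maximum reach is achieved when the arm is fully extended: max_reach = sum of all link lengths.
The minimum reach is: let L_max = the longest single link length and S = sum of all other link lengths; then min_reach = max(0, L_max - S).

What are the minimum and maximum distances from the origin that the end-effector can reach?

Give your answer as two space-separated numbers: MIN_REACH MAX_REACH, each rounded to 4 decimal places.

Answer: 0.0000 27.7000

Derivation:
Link lengths: [8.0, 7.0, 11.5, 1.2]
max_reach = 8 + 7 + 11.5 + 1.2 = 27.7
L_max = max([8.0, 7.0, 11.5, 1.2]) = 11.5
S (sum of others) = 27.7 - 11.5 = 16.2
min_reach = max(0, 11.5 - 16.2) = max(0, -4.7) = 0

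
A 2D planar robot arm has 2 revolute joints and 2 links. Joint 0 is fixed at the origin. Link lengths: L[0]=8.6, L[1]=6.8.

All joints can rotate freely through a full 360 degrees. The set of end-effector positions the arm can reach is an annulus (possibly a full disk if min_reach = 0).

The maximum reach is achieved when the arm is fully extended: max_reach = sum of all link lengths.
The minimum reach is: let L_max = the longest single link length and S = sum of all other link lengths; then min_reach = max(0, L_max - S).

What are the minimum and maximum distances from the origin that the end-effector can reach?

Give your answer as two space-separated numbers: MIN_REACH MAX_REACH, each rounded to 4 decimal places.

Answer: 1.8000 15.4000

Derivation:
Link lengths: [8.6, 6.8]
max_reach = 8.6 + 6.8 = 15.4
L_max = max([8.6, 6.8]) = 8.6
S (sum of others) = 15.4 - 8.6 = 6.8
min_reach = max(0, 8.6 - 6.8) = max(0, 1.8) = 1.8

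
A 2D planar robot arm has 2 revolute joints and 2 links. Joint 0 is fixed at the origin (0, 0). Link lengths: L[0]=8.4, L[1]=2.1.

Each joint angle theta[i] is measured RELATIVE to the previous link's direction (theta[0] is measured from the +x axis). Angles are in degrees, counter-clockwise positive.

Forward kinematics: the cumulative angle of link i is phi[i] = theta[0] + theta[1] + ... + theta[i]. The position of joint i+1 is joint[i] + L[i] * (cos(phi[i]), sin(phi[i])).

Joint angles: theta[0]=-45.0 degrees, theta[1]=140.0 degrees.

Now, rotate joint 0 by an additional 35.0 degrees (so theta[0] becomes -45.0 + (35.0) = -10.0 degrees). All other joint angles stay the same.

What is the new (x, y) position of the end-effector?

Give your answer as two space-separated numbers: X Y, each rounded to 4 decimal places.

Answer: 6.9225 0.1500

Derivation:
joint[0] = (0.0000, 0.0000)  (base)
link 0: phi[0] = -10 = -10 deg
  cos(-10 deg) = 0.9848, sin(-10 deg) = -0.1736
  joint[1] = (0.0000, 0.0000) + 8.4 * (0.9848, -0.1736) = (0.0000 + 8.2724, 0.0000 + -1.4586) = (8.2724, -1.4586)
link 1: phi[1] = -10 + 140 = 130 deg
  cos(130 deg) = -0.6428, sin(130 deg) = 0.7660
  joint[2] = (8.2724, -1.4586) + 2.1 * (-0.6428, 0.7660) = (8.2724 + -1.3499, -1.4586 + 1.6087) = (6.9225, 0.1500)
End effector: (6.9225, 0.1500)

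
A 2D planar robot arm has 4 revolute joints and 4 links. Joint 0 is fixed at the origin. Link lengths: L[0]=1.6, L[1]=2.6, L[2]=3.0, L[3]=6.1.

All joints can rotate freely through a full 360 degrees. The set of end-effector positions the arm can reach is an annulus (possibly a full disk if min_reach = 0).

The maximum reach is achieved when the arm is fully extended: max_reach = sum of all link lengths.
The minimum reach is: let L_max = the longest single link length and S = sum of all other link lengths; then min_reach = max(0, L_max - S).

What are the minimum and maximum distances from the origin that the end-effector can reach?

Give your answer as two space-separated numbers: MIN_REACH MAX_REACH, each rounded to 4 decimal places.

Answer: 0.0000 13.3000

Derivation:
Link lengths: [1.6, 2.6, 3.0, 6.1]
max_reach = 1.6 + 2.6 + 3 + 6.1 = 13.3
L_max = max([1.6, 2.6, 3.0, 6.1]) = 6.1
S (sum of others) = 13.3 - 6.1 = 7.2
min_reach = max(0, 6.1 - 7.2) = max(0, -1.1) = 0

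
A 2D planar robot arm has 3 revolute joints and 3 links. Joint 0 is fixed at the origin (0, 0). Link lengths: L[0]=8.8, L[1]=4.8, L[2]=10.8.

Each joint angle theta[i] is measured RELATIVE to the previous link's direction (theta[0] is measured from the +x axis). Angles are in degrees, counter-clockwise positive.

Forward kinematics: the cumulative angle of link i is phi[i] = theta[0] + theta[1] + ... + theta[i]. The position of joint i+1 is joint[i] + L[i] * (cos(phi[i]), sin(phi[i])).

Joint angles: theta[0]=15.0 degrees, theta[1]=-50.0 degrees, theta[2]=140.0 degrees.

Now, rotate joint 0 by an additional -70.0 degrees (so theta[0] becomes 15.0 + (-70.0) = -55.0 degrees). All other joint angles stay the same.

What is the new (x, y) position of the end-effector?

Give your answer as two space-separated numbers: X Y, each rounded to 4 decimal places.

joint[0] = (0.0000, 0.0000)  (base)
link 0: phi[0] = -55 = -55 deg
  cos(-55 deg) = 0.5736, sin(-55 deg) = -0.8192
  joint[1] = (0.0000, 0.0000) + 8.8 * (0.5736, -0.8192) = (0.0000 + 5.0475, 0.0000 + -7.2085) = (5.0475, -7.2085)
link 1: phi[1] = -55 + -50 = -105 deg
  cos(-105 deg) = -0.2588, sin(-105 deg) = -0.9659
  joint[2] = (5.0475, -7.2085) + 4.8 * (-0.2588, -0.9659) = (5.0475 + -1.2423, -7.2085 + -4.6364) = (3.8051, -11.8450)
link 2: phi[2] = -55 + -50 + 140 = 35 deg
  cos(35 deg) = 0.8192, sin(35 deg) = 0.5736
  joint[3] = (3.8051, -11.8450) + 10.8 * (0.8192, 0.5736) = (3.8051 + 8.8468, -11.8450 + 6.1946) = (12.6520, -5.6504)
End effector: (12.6520, -5.6504)

Answer: 12.6520 -5.6504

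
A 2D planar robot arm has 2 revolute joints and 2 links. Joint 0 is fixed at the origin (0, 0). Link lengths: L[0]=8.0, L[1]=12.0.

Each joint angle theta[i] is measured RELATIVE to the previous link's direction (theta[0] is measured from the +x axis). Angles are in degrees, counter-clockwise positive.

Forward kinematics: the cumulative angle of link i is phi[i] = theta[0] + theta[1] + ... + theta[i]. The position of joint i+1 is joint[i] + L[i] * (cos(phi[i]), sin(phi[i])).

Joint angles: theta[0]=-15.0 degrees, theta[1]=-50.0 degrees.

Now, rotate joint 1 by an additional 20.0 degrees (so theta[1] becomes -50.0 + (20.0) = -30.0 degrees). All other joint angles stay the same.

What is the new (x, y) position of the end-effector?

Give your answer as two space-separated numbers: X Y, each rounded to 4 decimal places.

Answer: 16.2127 -10.5558

Derivation:
joint[0] = (0.0000, 0.0000)  (base)
link 0: phi[0] = -15 = -15 deg
  cos(-15 deg) = 0.9659, sin(-15 deg) = -0.2588
  joint[1] = (0.0000, 0.0000) + 8 * (0.9659, -0.2588) = (0.0000 + 7.7274, 0.0000 + -2.0706) = (7.7274, -2.0706)
link 1: phi[1] = -15 + -30 = -45 deg
  cos(-45 deg) = 0.7071, sin(-45 deg) = -0.7071
  joint[2] = (7.7274, -2.0706) + 12 * (0.7071, -0.7071) = (7.7274 + 8.4853, -2.0706 + -8.4853) = (16.2127, -10.5558)
End effector: (16.2127, -10.5558)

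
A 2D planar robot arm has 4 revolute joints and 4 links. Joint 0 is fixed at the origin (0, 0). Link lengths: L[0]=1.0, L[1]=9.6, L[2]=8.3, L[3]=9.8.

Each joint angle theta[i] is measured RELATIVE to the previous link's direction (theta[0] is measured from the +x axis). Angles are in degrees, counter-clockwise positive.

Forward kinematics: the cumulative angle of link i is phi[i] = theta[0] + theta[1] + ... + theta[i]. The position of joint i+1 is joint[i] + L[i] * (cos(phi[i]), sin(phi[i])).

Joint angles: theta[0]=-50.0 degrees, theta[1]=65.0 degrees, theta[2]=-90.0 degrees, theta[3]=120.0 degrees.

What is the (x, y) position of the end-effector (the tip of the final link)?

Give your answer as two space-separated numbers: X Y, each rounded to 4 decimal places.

Answer: 18.9935 0.6311

Derivation:
joint[0] = (0.0000, 0.0000)  (base)
link 0: phi[0] = -50 = -50 deg
  cos(-50 deg) = 0.6428, sin(-50 deg) = -0.7660
  joint[1] = (0.0000, 0.0000) + 1 * (0.6428, -0.7660) = (0.0000 + 0.6428, 0.0000 + -0.7660) = (0.6428, -0.7660)
link 1: phi[1] = -50 + 65 = 15 deg
  cos(15 deg) = 0.9659, sin(15 deg) = 0.2588
  joint[2] = (0.6428, -0.7660) + 9.6 * (0.9659, 0.2588) = (0.6428 + 9.2729, -0.7660 + 2.4847) = (9.9157, 1.7186)
link 2: phi[2] = -50 + 65 + -90 = -75 deg
  cos(-75 deg) = 0.2588, sin(-75 deg) = -0.9659
  joint[3] = (9.9157, 1.7186) + 8.3 * (0.2588, -0.9659) = (9.9157 + 2.1482, 1.7186 + -8.0172) = (12.0639, -6.2986)
link 3: phi[3] = -50 + 65 + -90 + 120 = 45 deg
  cos(45 deg) = 0.7071, sin(45 deg) = 0.7071
  joint[4] = (12.0639, -6.2986) + 9.8 * (0.7071, 0.7071) = (12.0639 + 6.9296, -6.2986 + 6.9296) = (18.9935, 0.6311)
End effector: (18.9935, 0.6311)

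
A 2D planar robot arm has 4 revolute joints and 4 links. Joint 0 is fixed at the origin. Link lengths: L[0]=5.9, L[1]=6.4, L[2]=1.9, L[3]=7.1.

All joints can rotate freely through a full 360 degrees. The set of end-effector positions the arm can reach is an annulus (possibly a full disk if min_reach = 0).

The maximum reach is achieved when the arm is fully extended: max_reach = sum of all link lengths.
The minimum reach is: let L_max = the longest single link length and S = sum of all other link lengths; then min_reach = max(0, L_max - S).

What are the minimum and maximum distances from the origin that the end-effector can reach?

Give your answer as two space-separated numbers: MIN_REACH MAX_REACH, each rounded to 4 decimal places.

Answer: 0.0000 21.3000

Derivation:
Link lengths: [5.9, 6.4, 1.9, 7.1]
max_reach = 5.9 + 6.4 + 1.9 + 7.1 = 21.3
L_max = max([5.9, 6.4, 1.9, 7.1]) = 7.1
S (sum of others) = 21.3 - 7.1 = 14.2
min_reach = max(0, 7.1 - 14.2) = max(0, -7.1) = 0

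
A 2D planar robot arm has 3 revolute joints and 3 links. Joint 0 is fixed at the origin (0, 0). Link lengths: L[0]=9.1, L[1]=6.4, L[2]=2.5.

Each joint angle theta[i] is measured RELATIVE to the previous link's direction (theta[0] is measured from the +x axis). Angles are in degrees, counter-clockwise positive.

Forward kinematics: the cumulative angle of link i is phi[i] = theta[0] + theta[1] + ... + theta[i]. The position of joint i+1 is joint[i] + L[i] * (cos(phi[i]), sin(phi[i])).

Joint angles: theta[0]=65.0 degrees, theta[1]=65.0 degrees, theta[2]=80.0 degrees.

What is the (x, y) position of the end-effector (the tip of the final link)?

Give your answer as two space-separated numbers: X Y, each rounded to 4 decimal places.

Answer: -2.4331 11.9001

Derivation:
joint[0] = (0.0000, 0.0000)  (base)
link 0: phi[0] = 65 = 65 deg
  cos(65 deg) = 0.4226, sin(65 deg) = 0.9063
  joint[1] = (0.0000, 0.0000) + 9.1 * (0.4226, 0.9063) = (0.0000 + 3.8458, 0.0000 + 8.2474) = (3.8458, 8.2474)
link 1: phi[1] = 65 + 65 = 130 deg
  cos(130 deg) = -0.6428, sin(130 deg) = 0.7660
  joint[2] = (3.8458, 8.2474) + 6.4 * (-0.6428, 0.7660) = (3.8458 + -4.1138, 8.2474 + 4.9027) = (-0.2680, 13.1501)
link 2: phi[2] = 65 + 65 + 80 = 210 deg
  cos(210 deg) = -0.8660, sin(210 deg) = -0.5000
  joint[3] = (-0.2680, 13.1501) + 2.5 * (-0.8660, -0.5000) = (-0.2680 + -2.1651, 13.1501 + -1.2500) = (-2.4331, 11.9001)
End effector: (-2.4331, 11.9001)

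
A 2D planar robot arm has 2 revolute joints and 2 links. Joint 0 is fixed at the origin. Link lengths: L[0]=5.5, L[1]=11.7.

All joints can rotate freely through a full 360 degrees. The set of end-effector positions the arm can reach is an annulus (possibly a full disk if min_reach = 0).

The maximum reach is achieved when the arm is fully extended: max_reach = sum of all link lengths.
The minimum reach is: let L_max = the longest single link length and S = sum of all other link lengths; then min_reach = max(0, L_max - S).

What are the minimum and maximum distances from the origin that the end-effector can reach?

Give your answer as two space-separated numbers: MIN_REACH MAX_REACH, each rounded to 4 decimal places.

Answer: 6.2000 17.2000

Derivation:
Link lengths: [5.5, 11.7]
max_reach = 5.5 + 11.7 = 17.2
L_max = max([5.5, 11.7]) = 11.7
S (sum of others) = 17.2 - 11.7 = 5.5
min_reach = max(0, 11.7 - 5.5) = max(0, 6.2) = 6.2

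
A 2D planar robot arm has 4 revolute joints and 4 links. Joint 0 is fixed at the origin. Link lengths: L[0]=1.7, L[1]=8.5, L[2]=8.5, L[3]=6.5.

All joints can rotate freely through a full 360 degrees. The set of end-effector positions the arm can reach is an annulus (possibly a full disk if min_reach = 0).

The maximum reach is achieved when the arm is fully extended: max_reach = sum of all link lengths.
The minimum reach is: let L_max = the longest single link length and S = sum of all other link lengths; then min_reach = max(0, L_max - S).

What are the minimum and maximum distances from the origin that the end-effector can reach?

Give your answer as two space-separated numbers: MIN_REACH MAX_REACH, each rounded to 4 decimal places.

Link lengths: [1.7, 8.5, 8.5, 6.5]
max_reach = 1.7 + 8.5 + 8.5 + 6.5 = 25.2
L_max = max([1.7, 8.5, 8.5, 6.5]) = 8.5
S (sum of others) = 25.2 - 8.5 = 16.7
min_reach = max(0, 8.5 - 16.7) = max(0, -8.2) = 0

Answer: 0.0000 25.2000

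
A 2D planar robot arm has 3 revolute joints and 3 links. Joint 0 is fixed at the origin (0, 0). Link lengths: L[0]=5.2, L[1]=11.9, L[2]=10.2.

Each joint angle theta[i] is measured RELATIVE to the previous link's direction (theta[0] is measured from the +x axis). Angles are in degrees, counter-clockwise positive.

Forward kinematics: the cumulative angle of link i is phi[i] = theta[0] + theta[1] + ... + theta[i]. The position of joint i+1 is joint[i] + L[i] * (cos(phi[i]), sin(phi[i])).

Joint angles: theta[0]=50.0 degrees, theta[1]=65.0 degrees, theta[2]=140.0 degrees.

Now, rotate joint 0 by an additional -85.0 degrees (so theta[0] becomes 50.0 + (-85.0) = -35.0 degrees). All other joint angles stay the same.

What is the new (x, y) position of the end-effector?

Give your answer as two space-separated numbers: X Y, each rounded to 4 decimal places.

Answer: 4.5203 4.7386

Derivation:
joint[0] = (0.0000, 0.0000)  (base)
link 0: phi[0] = -35 = -35 deg
  cos(-35 deg) = 0.8192, sin(-35 deg) = -0.5736
  joint[1] = (0.0000, 0.0000) + 5.2 * (0.8192, -0.5736) = (0.0000 + 4.2596, 0.0000 + -2.9826) = (4.2596, -2.9826)
link 1: phi[1] = -35 + 65 = 30 deg
  cos(30 deg) = 0.8660, sin(30 deg) = 0.5000
  joint[2] = (4.2596, -2.9826) + 11.9 * (0.8660, 0.5000) = (4.2596 + 10.3057, -2.9826 + 5.9500) = (14.5653, 2.9674)
link 2: phi[2] = -35 + 65 + 140 = 170 deg
  cos(170 deg) = -0.9848, sin(170 deg) = 0.1736
  joint[3] = (14.5653, 2.9674) + 10.2 * (-0.9848, 0.1736) = (14.5653 + -10.0450, 2.9674 + 1.7712) = (4.5203, 4.7386)
End effector: (4.5203, 4.7386)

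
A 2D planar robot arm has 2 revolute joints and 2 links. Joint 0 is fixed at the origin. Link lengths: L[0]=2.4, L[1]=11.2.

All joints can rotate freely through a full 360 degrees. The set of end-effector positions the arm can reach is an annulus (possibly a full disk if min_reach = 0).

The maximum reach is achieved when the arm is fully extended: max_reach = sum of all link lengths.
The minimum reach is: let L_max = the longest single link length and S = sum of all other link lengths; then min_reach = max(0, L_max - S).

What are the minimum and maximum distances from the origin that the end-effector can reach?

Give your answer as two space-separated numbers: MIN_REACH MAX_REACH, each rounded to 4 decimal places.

Answer: 8.8000 13.6000

Derivation:
Link lengths: [2.4, 11.2]
max_reach = 2.4 + 11.2 = 13.6
L_max = max([2.4, 11.2]) = 11.2
S (sum of others) = 13.6 - 11.2 = 2.4
min_reach = max(0, 11.2 - 2.4) = max(0, 8.8) = 8.8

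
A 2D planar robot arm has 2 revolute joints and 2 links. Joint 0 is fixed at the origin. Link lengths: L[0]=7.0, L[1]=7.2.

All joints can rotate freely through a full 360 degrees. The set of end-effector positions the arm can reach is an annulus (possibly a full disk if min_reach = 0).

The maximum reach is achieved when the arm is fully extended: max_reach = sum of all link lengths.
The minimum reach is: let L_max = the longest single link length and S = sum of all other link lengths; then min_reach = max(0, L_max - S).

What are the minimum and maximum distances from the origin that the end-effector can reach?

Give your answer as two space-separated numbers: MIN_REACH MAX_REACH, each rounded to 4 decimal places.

Link lengths: [7.0, 7.2]
max_reach = 7 + 7.2 = 14.2
L_max = max([7.0, 7.2]) = 7.2
S (sum of others) = 14.2 - 7.2 = 7
min_reach = max(0, 7.2 - 7) = max(0, 0.2) = 0.2

Answer: 0.2000 14.2000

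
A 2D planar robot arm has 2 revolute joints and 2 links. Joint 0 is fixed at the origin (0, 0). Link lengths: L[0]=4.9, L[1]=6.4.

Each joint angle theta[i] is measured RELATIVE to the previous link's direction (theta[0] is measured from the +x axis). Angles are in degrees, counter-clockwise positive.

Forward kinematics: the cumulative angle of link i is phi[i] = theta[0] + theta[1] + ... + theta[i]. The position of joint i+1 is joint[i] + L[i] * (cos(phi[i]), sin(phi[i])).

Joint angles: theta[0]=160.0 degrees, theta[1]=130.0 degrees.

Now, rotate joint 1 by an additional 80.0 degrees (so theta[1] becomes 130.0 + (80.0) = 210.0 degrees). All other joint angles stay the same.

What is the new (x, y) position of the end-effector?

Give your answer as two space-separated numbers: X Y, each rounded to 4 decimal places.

joint[0] = (0.0000, 0.0000)  (base)
link 0: phi[0] = 160 = 160 deg
  cos(160 deg) = -0.9397, sin(160 deg) = 0.3420
  joint[1] = (0.0000, 0.0000) + 4.9 * (-0.9397, 0.3420) = (0.0000 + -4.6045, 0.0000 + 1.6759) = (-4.6045, 1.6759)
link 1: phi[1] = 160 + 210 = 370 deg
  cos(370 deg) = 0.9848, sin(370 deg) = 0.1736
  joint[2] = (-4.6045, 1.6759) + 6.4 * (0.9848, 0.1736) = (-4.6045 + 6.3028, 1.6759 + 1.1113) = (1.6983, 2.7872)
End effector: (1.6983, 2.7872)

Answer: 1.6983 2.7872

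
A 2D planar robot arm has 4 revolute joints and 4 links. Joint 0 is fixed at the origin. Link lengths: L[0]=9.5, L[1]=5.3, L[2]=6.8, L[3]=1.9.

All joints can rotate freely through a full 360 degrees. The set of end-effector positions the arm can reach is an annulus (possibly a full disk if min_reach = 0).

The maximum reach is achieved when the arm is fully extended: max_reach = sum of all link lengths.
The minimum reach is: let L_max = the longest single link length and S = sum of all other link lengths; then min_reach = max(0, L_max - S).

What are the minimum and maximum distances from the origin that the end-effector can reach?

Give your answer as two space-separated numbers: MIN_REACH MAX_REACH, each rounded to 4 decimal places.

Link lengths: [9.5, 5.3, 6.8, 1.9]
max_reach = 9.5 + 5.3 + 6.8 + 1.9 = 23.5
L_max = max([9.5, 5.3, 6.8, 1.9]) = 9.5
S (sum of others) = 23.5 - 9.5 = 14
min_reach = max(0, 9.5 - 14) = max(0, -4.5) = 0

Answer: 0.0000 23.5000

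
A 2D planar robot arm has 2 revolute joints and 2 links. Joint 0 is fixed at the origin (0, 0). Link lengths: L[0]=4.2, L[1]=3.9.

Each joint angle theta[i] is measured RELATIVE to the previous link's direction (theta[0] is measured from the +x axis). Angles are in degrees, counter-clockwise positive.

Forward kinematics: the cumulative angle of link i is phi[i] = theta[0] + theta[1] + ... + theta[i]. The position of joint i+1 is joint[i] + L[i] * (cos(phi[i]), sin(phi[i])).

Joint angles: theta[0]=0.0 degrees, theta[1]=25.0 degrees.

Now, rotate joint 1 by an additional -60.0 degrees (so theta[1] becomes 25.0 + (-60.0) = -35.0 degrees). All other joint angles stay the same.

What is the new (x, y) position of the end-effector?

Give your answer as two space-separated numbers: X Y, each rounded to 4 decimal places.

joint[0] = (0.0000, 0.0000)  (base)
link 0: phi[0] = 0 = 0 deg
  cos(0 deg) = 1.0000, sin(0 deg) = 0.0000
  joint[1] = (0.0000, 0.0000) + 4.2 * (1.0000, 0.0000) = (0.0000 + 4.2000, 0.0000 + 0.0000) = (4.2000, 0.0000)
link 1: phi[1] = 0 + -35 = -35 deg
  cos(-35 deg) = 0.8192, sin(-35 deg) = -0.5736
  joint[2] = (4.2000, 0.0000) + 3.9 * (0.8192, -0.5736) = (4.2000 + 3.1947, 0.0000 + -2.2369) = (7.3947, -2.2369)
End effector: (7.3947, -2.2369)

Answer: 7.3947 -2.2369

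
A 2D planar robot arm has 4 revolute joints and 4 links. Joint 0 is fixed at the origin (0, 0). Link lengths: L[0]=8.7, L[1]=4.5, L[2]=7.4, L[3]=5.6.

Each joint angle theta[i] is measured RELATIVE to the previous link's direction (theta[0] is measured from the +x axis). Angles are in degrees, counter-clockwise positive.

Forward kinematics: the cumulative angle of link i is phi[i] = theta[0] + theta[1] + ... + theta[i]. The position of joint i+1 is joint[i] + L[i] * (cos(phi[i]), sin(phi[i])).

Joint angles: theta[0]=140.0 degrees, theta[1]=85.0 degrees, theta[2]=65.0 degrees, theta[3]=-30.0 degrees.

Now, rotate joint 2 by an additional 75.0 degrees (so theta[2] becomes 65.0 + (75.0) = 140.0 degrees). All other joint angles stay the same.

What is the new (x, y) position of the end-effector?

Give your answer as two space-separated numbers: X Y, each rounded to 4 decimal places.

Answer: 2.6006 0.6886

Derivation:
joint[0] = (0.0000, 0.0000)  (base)
link 0: phi[0] = 140 = 140 deg
  cos(140 deg) = -0.7660, sin(140 deg) = 0.6428
  joint[1] = (0.0000, 0.0000) + 8.7 * (-0.7660, 0.6428) = (0.0000 + -6.6646, 0.0000 + 5.5923) = (-6.6646, 5.5923)
link 1: phi[1] = 140 + 85 = 225 deg
  cos(225 deg) = -0.7071, sin(225 deg) = -0.7071
  joint[2] = (-6.6646, 5.5923) + 4.5 * (-0.7071, -0.7071) = (-6.6646 + -3.1820, 5.5923 + -3.1820) = (-9.8466, 2.4103)
link 2: phi[2] = 140 + 85 + 140 = 365 deg
  cos(365 deg) = 0.9962, sin(365 deg) = 0.0872
  joint[3] = (-9.8466, 2.4103) + 7.4 * (0.9962, 0.0872) = (-9.8466 + 7.3718, 2.4103 + 0.6450) = (-2.4747, 3.0552)
link 3: phi[3] = 140 + 85 + 140 + -30 = 335 deg
  cos(335 deg) = 0.9063, sin(335 deg) = -0.4226
  joint[4] = (-2.4747, 3.0552) + 5.6 * (0.9063, -0.4226) = (-2.4747 + 5.0753, 3.0552 + -2.3667) = (2.6006, 0.6886)
End effector: (2.6006, 0.6886)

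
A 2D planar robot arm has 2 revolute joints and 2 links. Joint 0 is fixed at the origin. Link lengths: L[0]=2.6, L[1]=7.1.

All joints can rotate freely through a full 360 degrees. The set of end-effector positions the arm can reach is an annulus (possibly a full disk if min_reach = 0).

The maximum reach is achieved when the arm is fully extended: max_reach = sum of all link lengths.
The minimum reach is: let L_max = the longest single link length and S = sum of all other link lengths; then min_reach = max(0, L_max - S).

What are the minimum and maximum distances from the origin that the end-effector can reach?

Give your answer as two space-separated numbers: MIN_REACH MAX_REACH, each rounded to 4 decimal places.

Answer: 4.5000 9.7000

Derivation:
Link lengths: [2.6, 7.1]
max_reach = 2.6 + 7.1 = 9.7
L_max = max([2.6, 7.1]) = 7.1
S (sum of others) = 9.7 - 7.1 = 2.6
min_reach = max(0, 7.1 - 2.6) = max(0, 4.5) = 4.5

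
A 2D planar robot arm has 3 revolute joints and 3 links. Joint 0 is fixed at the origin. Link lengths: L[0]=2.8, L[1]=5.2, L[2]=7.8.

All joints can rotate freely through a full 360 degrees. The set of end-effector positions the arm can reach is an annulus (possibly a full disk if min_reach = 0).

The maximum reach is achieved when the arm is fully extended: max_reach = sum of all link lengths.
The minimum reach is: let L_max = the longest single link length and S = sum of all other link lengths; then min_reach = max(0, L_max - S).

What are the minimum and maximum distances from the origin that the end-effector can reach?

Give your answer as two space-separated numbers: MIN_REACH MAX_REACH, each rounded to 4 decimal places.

Link lengths: [2.8, 5.2, 7.8]
max_reach = 2.8 + 5.2 + 7.8 = 15.8
L_max = max([2.8, 5.2, 7.8]) = 7.8
S (sum of others) = 15.8 - 7.8 = 8
min_reach = max(0, 7.8 - 8) = max(0, -0.2) = 0

Answer: 0.0000 15.8000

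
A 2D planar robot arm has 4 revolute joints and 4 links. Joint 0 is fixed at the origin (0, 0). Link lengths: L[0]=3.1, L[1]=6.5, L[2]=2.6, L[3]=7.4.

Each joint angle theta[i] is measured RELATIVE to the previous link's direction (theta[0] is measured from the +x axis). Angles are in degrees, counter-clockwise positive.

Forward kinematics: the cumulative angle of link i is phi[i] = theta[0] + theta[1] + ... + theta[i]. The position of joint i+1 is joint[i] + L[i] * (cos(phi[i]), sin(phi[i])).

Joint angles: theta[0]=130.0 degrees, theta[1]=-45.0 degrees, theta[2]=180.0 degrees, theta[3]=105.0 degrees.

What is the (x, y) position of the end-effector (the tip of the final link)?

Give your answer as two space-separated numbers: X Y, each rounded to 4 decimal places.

joint[0] = (0.0000, 0.0000)  (base)
link 0: phi[0] = 130 = 130 deg
  cos(130 deg) = -0.6428, sin(130 deg) = 0.7660
  joint[1] = (0.0000, 0.0000) + 3.1 * (-0.6428, 0.7660) = (0.0000 + -1.9926, 0.0000 + 2.3747) = (-1.9926, 2.3747)
link 1: phi[1] = 130 + -45 = 85 deg
  cos(85 deg) = 0.0872, sin(85 deg) = 0.9962
  joint[2] = (-1.9926, 2.3747) + 6.5 * (0.0872, 0.9962) = (-1.9926 + 0.5665, 2.3747 + 6.4753) = (-1.4261, 8.8500)
link 2: phi[2] = 130 + -45 + 180 = 265 deg
  cos(265 deg) = -0.0872, sin(265 deg) = -0.9962
  joint[3] = (-1.4261, 8.8500) + 2.6 * (-0.0872, -0.9962) = (-1.4261 + -0.2266, 8.8500 + -2.5901) = (-1.6527, 6.2599)
link 3: phi[3] = 130 + -45 + 180 + 105 = 370 deg
  cos(370 deg) = 0.9848, sin(370 deg) = 0.1736
  joint[4] = (-1.6527, 6.2599) + 7.4 * (0.9848, 0.1736) = (-1.6527 + 7.2876, 6.2599 + 1.2850) = (5.6348, 7.5449)
End effector: (5.6348, 7.5449)

Answer: 5.6348 7.5449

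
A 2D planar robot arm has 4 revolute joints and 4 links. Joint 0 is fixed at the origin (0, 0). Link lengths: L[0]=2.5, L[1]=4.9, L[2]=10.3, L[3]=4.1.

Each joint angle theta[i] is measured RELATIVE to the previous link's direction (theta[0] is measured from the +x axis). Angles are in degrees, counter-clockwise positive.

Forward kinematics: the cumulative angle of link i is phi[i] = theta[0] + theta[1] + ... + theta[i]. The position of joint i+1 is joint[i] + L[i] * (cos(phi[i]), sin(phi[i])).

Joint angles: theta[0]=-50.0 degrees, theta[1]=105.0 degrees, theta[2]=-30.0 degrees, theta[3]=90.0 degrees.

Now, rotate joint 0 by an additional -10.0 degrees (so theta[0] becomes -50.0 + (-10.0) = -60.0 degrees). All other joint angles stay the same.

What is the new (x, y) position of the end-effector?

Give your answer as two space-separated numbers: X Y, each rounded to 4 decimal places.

Answer: 13.6027 7.9259

Derivation:
joint[0] = (0.0000, 0.0000)  (base)
link 0: phi[0] = -60 = -60 deg
  cos(-60 deg) = 0.5000, sin(-60 deg) = -0.8660
  joint[1] = (0.0000, 0.0000) + 2.5 * (0.5000, -0.8660) = (0.0000 + 1.2500, 0.0000 + -2.1651) = (1.2500, -2.1651)
link 1: phi[1] = -60 + 105 = 45 deg
  cos(45 deg) = 0.7071, sin(45 deg) = 0.7071
  joint[2] = (1.2500, -2.1651) + 4.9 * (0.7071, 0.7071) = (1.2500 + 3.4648, -2.1651 + 3.4648) = (4.7148, 1.2998)
link 2: phi[2] = -60 + 105 + -30 = 15 deg
  cos(15 deg) = 0.9659, sin(15 deg) = 0.2588
  joint[3] = (4.7148, 1.2998) + 10.3 * (0.9659, 0.2588) = (4.7148 + 9.9490, 1.2998 + 2.6658) = (14.6639, 3.9656)
link 3: phi[3] = -60 + 105 + -30 + 90 = 105 deg
  cos(105 deg) = -0.2588, sin(105 deg) = 0.9659
  joint[4] = (14.6639, 3.9656) + 4.1 * (-0.2588, 0.9659) = (14.6639 + -1.0612, 3.9656 + 3.9603) = (13.6027, 7.9259)
End effector: (13.6027, 7.9259)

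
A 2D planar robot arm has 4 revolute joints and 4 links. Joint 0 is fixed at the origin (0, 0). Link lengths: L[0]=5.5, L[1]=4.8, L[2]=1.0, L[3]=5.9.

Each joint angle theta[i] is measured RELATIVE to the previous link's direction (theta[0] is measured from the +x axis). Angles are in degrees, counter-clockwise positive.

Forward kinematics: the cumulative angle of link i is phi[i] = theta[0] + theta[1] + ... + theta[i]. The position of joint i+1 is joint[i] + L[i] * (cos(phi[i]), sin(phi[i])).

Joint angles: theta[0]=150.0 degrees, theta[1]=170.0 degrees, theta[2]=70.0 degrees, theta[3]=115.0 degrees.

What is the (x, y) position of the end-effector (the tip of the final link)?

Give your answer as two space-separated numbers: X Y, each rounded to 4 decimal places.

Answer: -5.0531 3.5487

Derivation:
joint[0] = (0.0000, 0.0000)  (base)
link 0: phi[0] = 150 = 150 deg
  cos(150 deg) = -0.8660, sin(150 deg) = 0.5000
  joint[1] = (0.0000, 0.0000) + 5.5 * (-0.8660, 0.5000) = (0.0000 + -4.7631, 0.0000 + 2.7500) = (-4.7631, 2.7500)
link 1: phi[1] = 150 + 170 = 320 deg
  cos(320 deg) = 0.7660, sin(320 deg) = -0.6428
  joint[2] = (-4.7631, 2.7500) + 4.8 * (0.7660, -0.6428) = (-4.7631 + 3.6770, 2.7500 + -3.0854) = (-1.0861, -0.3354)
link 2: phi[2] = 150 + 170 + 70 = 390 deg
  cos(390 deg) = 0.8660, sin(390 deg) = 0.5000
  joint[3] = (-1.0861, -0.3354) + 1 * (0.8660, 0.5000) = (-1.0861 + 0.8660, -0.3354 + 0.5000) = (-0.2201, 0.1646)
link 3: phi[3] = 150 + 170 + 70 + 115 = 505 deg
  cos(505 deg) = -0.8192, sin(505 deg) = 0.5736
  joint[4] = (-0.2201, 0.1646) + 5.9 * (-0.8192, 0.5736) = (-0.2201 + -4.8330, 0.1646 + 3.3841) = (-5.0531, 3.5487)
End effector: (-5.0531, 3.5487)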